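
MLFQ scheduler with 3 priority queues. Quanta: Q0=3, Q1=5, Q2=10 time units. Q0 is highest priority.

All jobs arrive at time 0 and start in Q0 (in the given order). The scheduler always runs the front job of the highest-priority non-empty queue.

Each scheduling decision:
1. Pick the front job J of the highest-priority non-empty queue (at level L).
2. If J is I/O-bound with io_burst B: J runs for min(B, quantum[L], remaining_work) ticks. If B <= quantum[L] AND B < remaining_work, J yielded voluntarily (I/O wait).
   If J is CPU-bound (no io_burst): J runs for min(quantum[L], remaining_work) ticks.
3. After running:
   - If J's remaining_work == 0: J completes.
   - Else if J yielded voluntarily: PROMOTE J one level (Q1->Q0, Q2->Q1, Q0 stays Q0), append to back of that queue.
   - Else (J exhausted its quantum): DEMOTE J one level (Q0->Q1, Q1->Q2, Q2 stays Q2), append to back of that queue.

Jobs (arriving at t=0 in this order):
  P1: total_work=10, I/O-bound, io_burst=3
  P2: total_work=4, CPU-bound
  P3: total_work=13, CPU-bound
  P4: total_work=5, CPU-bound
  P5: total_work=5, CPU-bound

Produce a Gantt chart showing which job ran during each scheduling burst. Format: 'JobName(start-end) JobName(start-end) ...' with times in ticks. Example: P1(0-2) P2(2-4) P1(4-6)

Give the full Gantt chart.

t=0-3: P1@Q0 runs 3, rem=7, I/O yield, promote→Q0. Q0=[P2,P3,P4,P5,P1] Q1=[] Q2=[]
t=3-6: P2@Q0 runs 3, rem=1, quantum used, demote→Q1. Q0=[P3,P4,P5,P1] Q1=[P2] Q2=[]
t=6-9: P3@Q0 runs 3, rem=10, quantum used, demote→Q1. Q0=[P4,P5,P1] Q1=[P2,P3] Q2=[]
t=9-12: P4@Q0 runs 3, rem=2, quantum used, demote→Q1. Q0=[P5,P1] Q1=[P2,P3,P4] Q2=[]
t=12-15: P5@Q0 runs 3, rem=2, quantum used, demote→Q1. Q0=[P1] Q1=[P2,P3,P4,P5] Q2=[]
t=15-18: P1@Q0 runs 3, rem=4, I/O yield, promote→Q0. Q0=[P1] Q1=[P2,P3,P4,P5] Q2=[]
t=18-21: P1@Q0 runs 3, rem=1, I/O yield, promote→Q0. Q0=[P1] Q1=[P2,P3,P4,P5] Q2=[]
t=21-22: P1@Q0 runs 1, rem=0, completes. Q0=[] Q1=[P2,P3,P4,P5] Q2=[]
t=22-23: P2@Q1 runs 1, rem=0, completes. Q0=[] Q1=[P3,P4,P5] Q2=[]
t=23-28: P3@Q1 runs 5, rem=5, quantum used, demote→Q2. Q0=[] Q1=[P4,P5] Q2=[P3]
t=28-30: P4@Q1 runs 2, rem=0, completes. Q0=[] Q1=[P5] Q2=[P3]
t=30-32: P5@Q1 runs 2, rem=0, completes. Q0=[] Q1=[] Q2=[P3]
t=32-37: P3@Q2 runs 5, rem=0, completes. Q0=[] Q1=[] Q2=[]

Answer: P1(0-3) P2(3-6) P3(6-9) P4(9-12) P5(12-15) P1(15-18) P1(18-21) P1(21-22) P2(22-23) P3(23-28) P4(28-30) P5(30-32) P3(32-37)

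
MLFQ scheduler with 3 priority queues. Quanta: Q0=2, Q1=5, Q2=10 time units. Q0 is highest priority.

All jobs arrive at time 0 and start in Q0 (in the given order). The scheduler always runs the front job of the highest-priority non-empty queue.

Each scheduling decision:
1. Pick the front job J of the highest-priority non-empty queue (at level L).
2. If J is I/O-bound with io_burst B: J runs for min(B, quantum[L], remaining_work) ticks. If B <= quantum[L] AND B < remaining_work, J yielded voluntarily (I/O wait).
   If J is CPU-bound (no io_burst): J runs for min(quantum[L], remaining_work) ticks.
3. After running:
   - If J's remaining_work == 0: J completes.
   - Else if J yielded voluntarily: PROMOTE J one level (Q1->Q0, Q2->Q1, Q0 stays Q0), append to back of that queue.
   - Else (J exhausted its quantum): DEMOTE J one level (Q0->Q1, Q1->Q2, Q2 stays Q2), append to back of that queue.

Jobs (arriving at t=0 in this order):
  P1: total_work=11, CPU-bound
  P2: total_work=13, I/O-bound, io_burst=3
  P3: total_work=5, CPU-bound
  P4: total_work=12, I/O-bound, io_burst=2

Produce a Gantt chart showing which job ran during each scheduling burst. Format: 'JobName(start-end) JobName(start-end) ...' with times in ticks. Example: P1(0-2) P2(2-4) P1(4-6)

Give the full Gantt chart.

t=0-2: P1@Q0 runs 2, rem=9, quantum used, demote→Q1. Q0=[P2,P3,P4] Q1=[P1] Q2=[]
t=2-4: P2@Q0 runs 2, rem=11, quantum used, demote→Q1. Q0=[P3,P4] Q1=[P1,P2] Q2=[]
t=4-6: P3@Q0 runs 2, rem=3, quantum used, demote→Q1. Q0=[P4] Q1=[P1,P2,P3] Q2=[]
t=6-8: P4@Q0 runs 2, rem=10, I/O yield, promote→Q0. Q0=[P4] Q1=[P1,P2,P3] Q2=[]
t=8-10: P4@Q0 runs 2, rem=8, I/O yield, promote→Q0. Q0=[P4] Q1=[P1,P2,P3] Q2=[]
t=10-12: P4@Q0 runs 2, rem=6, I/O yield, promote→Q0. Q0=[P4] Q1=[P1,P2,P3] Q2=[]
t=12-14: P4@Q0 runs 2, rem=4, I/O yield, promote→Q0. Q0=[P4] Q1=[P1,P2,P3] Q2=[]
t=14-16: P4@Q0 runs 2, rem=2, I/O yield, promote→Q0. Q0=[P4] Q1=[P1,P2,P3] Q2=[]
t=16-18: P4@Q0 runs 2, rem=0, completes. Q0=[] Q1=[P1,P2,P3] Q2=[]
t=18-23: P1@Q1 runs 5, rem=4, quantum used, demote→Q2. Q0=[] Q1=[P2,P3] Q2=[P1]
t=23-26: P2@Q1 runs 3, rem=8, I/O yield, promote→Q0. Q0=[P2] Q1=[P3] Q2=[P1]
t=26-28: P2@Q0 runs 2, rem=6, quantum used, demote→Q1. Q0=[] Q1=[P3,P2] Q2=[P1]
t=28-31: P3@Q1 runs 3, rem=0, completes. Q0=[] Q1=[P2] Q2=[P1]
t=31-34: P2@Q1 runs 3, rem=3, I/O yield, promote→Q0. Q0=[P2] Q1=[] Q2=[P1]
t=34-36: P2@Q0 runs 2, rem=1, quantum used, demote→Q1. Q0=[] Q1=[P2] Q2=[P1]
t=36-37: P2@Q1 runs 1, rem=0, completes. Q0=[] Q1=[] Q2=[P1]
t=37-41: P1@Q2 runs 4, rem=0, completes. Q0=[] Q1=[] Q2=[]

Answer: P1(0-2) P2(2-4) P3(4-6) P4(6-8) P4(8-10) P4(10-12) P4(12-14) P4(14-16) P4(16-18) P1(18-23) P2(23-26) P2(26-28) P3(28-31) P2(31-34) P2(34-36) P2(36-37) P1(37-41)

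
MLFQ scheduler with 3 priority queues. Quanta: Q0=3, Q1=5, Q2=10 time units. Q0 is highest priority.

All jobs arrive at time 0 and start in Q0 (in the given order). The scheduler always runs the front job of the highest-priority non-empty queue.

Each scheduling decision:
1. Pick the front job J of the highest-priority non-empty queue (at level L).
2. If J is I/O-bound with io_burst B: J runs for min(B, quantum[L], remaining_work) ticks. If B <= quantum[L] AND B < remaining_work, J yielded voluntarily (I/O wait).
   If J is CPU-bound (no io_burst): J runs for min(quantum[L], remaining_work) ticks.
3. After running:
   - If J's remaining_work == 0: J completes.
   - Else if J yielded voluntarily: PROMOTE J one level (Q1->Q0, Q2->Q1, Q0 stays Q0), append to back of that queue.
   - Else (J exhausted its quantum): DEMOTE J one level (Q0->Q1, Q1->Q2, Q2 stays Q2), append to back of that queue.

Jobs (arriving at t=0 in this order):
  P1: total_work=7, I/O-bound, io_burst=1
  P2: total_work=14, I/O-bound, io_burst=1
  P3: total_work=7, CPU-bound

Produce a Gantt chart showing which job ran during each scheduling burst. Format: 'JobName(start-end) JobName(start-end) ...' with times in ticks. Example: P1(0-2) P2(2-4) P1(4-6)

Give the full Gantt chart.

t=0-1: P1@Q0 runs 1, rem=6, I/O yield, promote→Q0. Q0=[P2,P3,P1] Q1=[] Q2=[]
t=1-2: P2@Q0 runs 1, rem=13, I/O yield, promote→Q0. Q0=[P3,P1,P2] Q1=[] Q2=[]
t=2-5: P3@Q0 runs 3, rem=4, quantum used, demote→Q1. Q0=[P1,P2] Q1=[P3] Q2=[]
t=5-6: P1@Q0 runs 1, rem=5, I/O yield, promote→Q0. Q0=[P2,P1] Q1=[P3] Q2=[]
t=6-7: P2@Q0 runs 1, rem=12, I/O yield, promote→Q0. Q0=[P1,P2] Q1=[P3] Q2=[]
t=7-8: P1@Q0 runs 1, rem=4, I/O yield, promote→Q0. Q0=[P2,P1] Q1=[P3] Q2=[]
t=8-9: P2@Q0 runs 1, rem=11, I/O yield, promote→Q0. Q0=[P1,P2] Q1=[P3] Q2=[]
t=9-10: P1@Q0 runs 1, rem=3, I/O yield, promote→Q0. Q0=[P2,P1] Q1=[P3] Q2=[]
t=10-11: P2@Q0 runs 1, rem=10, I/O yield, promote→Q0. Q0=[P1,P2] Q1=[P3] Q2=[]
t=11-12: P1@Q0 runs 1, rem=2, I/O yield, promote→Q0. Q0=[P2,P1] Q1=[P3] Q2=[]
t=12-13: P2@Q0 runs 1, rem=9, I/O yield, promote→Q0. Q0=[P1,P2] Q1=[P3] Q2=[]
t=13-14: P1@Q0 runs 1, rem=1, I/O yield, promote→Q0. Q0=[P2,P1] Q1=[P3] Q2=[]
t=14-15: P2@Q0 runs 1, rem=8, I/O yield, promote→Q0. Q0=[P1,P2] Q1=[P3] Q2=[]
t=15-16: P1@Q0 runs 1, rem=0, completes. Q0=[P2] Q1=[P3] Q2=[]
t=16-17: P2@Q0 runs 1, rem=7, I/O yield, promote→Q0. Q0=[P2] Q1=[P3] Q2=[]
t=17-18: P2@Q0 runs 1, rem=6, I/O yield, promote→Q0. Q0=[P2] Q1=[P3] Q2=[]
t=18-19: P2@Q0 runs 1, rem=5, I/O yield, promote→Q0. Q0=[P2] Q1=[P3] Q2=[]
t=19-20: P2@Q0 runs 1, rem=4, I/O yield, promote→Q0. Q0=[P2] Q1=[P3] Q2=[]
t=20-21: P2@Q0 runs 1, rem=3, I/O yield, promote→Q0. Q0=[P2] Q1=[P3] Q2=[]
t=21-22: P2@Q0 runs 1, rem=2, I/O yield, promote→Q0. Q0=[P2] Q1=[P3] Q2=[]
t=22-23: P2@Q0 runs 1, rem=1, I/O yield, promote→Q0. Q0=[P2] Q1=[P3] Q2=[]
t=23-24: P2@Q0 runs 1, rem=0, completes. Q0=[] Q1=[P3] Q2=[]
t=24-28: P3@Q1 runs 4, rem=0, completes. Q0=[] Q1=[] Q2=[]

Answer: P1(0-1) P2(1-2) P3(2-5) P1(5-6) P2(6-7) P1(7-8) P2(8-9) P1(9-10) P2(10-11) P1(11-12) P2(12-13) P1(13-14) P2(14-15) P1(15-16) P2(16-17) P2(17-18) P2(18-19) P2(19-20) P2(20-21) P2(21-22) P2(22-23) P2(23-24) P3(24-28)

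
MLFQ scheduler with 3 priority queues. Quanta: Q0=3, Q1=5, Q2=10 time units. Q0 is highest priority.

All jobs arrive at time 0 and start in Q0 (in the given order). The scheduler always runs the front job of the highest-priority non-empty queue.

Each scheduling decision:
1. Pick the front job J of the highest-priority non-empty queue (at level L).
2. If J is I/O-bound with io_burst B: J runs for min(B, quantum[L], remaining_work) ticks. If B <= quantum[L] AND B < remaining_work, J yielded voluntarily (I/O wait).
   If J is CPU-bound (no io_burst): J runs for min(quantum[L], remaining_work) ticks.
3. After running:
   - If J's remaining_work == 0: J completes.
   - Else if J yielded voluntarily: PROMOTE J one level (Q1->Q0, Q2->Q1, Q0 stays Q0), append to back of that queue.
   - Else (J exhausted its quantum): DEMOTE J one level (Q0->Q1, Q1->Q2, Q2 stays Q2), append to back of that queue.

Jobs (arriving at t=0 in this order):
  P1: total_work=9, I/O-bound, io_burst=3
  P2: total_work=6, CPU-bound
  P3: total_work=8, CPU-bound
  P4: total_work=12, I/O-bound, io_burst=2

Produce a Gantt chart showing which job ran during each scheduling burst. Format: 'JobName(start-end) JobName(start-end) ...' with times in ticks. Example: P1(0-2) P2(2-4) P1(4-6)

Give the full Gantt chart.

t=0-3: P1@Q0 runs 3, rem=6, I/O yield, promote→Q0. Q0=[P2,P3,P4,P1] Q1=[] Q2=[]
t=3-6: P2@Q0 runs 3, rem=3, quantum used, demote→Q1. Q0=[P3,P4,P1] Q1=[P2] Q2=[]
t=6-9: P3@Q0 runs 3, rem=5, quantum used, demote→Q1. Q0=[P4,P1] Q1=[P2,P3] Q2=[]
t=9-11: P4@Q0 runs 2, rem=10, I/O yield, promote→Q0. Q0=[P1,P4] Q1=[P2,P3] Q2=[]
t=11-14: P1@Q0 runs 3, rem=3, I/O yield, promote→Q0. Q0=[P4,P1] Q1=[P2,P3] Q2=[]
t=14-16: P4@Q0 runs 2, rem=8, I/O yield, promote→Q0. Q0=[P1,P4] Q1=[P2,P3] Q2=[]
t=16-19: P1@Q0 runs 3, rem=0, completes. Q0=[P4] Q1=[P2,P3] Q2=[]
t=19-21: P4@Q0 runs 2, rem=6, I/O yield, promote→Q0. Q0=[P4] Q1=[P2,P3] Q2=[]
t=21-23: P4@Q0 runs 2, rem=4, I/O yield, promote→Q0. Q0=[P4] Q1=[P2,P3] Q2=[]
t=23-25: P4@Q0 runs 2, rem=2, I/O yield, promote→Q0. Q0=[P4] Q1=[P2,P3] Q2=[]
t=25-27: P4@Q0 runs 2, rem=0, completes. Q0=[] Q1=[P2,P3] Q2=[]
t=27-30: P2@Q1 runs 3, rem=0, completes. Q0=[] Q1=[P3] Q2=[]
t=30-35: P3@Q1 runs 5, rem=0, completes. Q0=[] Q1=[] Q2=[]

Answer: P1(0-3) P2(3-6) P3(6-9) P4(9-11) P1(11-14) P4(14-16) P1(16-19) P4(19-21) P4(21-23) P4(23-25) P4(25-27) P2(27-30) P3(30-35)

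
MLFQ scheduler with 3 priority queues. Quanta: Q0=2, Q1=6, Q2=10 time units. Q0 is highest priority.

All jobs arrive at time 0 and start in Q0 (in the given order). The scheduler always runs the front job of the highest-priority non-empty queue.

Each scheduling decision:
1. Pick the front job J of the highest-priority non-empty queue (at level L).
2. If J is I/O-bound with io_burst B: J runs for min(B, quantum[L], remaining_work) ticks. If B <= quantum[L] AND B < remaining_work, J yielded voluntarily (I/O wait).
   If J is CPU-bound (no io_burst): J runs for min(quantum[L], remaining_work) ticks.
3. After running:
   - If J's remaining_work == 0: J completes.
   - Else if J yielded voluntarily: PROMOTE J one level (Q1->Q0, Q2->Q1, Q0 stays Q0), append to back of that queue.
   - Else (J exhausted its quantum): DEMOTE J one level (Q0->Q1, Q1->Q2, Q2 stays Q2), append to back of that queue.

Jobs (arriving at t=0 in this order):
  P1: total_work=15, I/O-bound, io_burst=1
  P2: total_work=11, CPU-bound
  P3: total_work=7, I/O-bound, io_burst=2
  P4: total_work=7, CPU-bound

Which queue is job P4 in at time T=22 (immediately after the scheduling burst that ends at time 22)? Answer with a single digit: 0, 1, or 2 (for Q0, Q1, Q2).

t=0-1: P1@Q0 runs 1, rem=14, I/O yield, promote→Q0. Q0=[P2,P3,P4,P1] Q1=[] Q2=[]
t=1-3: P2@Q0 runs 2, rem=9, quantum used, demote→Q1. Q0=[P3,P4,P1] Q1=[P2] Q2=[]
t=3-5: P3@Q0 runs 2, rem=5, I/O yield, promote→Q0. Q0=[P4,P1,P3] Q1=[P2] Q2=[]
t=5-7: P4@Q0 runs 2, rem=5, quantum used, demote→Q1. Q0=[P1,P3] Q1=[P2,P4] Q2=[]
t=7-8: P1@Q0 runs 1, rem=13, I/O yield, promote→Q0. Q0=[P3,P1] Q1=[P2,P4] Q2=[]
t=8-10: P3@Q0 runs 2, rem=3, I/O yield, promote→Q0. Q0=[P1,P3] Q1=[P2,P4] Q2=[]
t=10-11: P1@Q0 runs 1, rem=12, I/O yield, promote→Q0. Q0=[P3,P1] Q1=[P2,P4] Q2=[]
t=11-13: P3@Q0 runs 2, rem=1, I/O yield, promote→Q0. Q0=[P1,P3] Q1=[P2,P4] Q2=[]
t=13-14: P1@Q0 runs 1, rem=11, I/O yield, promote→Q0. Q0=[P3,P1] Q1=[P2,P4] Q2=[]
t=14-15: P3@Q0 runs 1, rem=0, completes. Q0=[P1] Q1=[P2,P4] Q2=[]
t=15-16: P1@Q0 runs 1, rem=10, I/O yield, promote→Q0. Q0=[P1] Q1=[P2,P4] Q2=[]
t=16-17: P1@Q0 runs 1, rem=9, I/O yield, promote→Q0. Q0=[P1] Q1=[P2,P4] Q2=[]
t=17-18: P1@Q0 runs 1, rem=8, I/O yield, promote→Q0. Q0=[P1] Q1=[P2,P4] Q2=[]
t=18-19: P1@Q0 runs 1, rem=7, I/O yield, promote→Q0. Q0=[P1] Q1=[P2,P4] Q2=[]
t=19-20: P1@Q0 runs 1, rem=6, I/O yield, promote→Q0. Q0=[P1] Q1=[P2,P4] Q2=[]
t=20-21: P1@Q0 runs 1, rem=5, I/O yield, promote→Q0. Q0=[P1] Q1=[P2,P4] Q2=[]
t=21-22: P1@Q0 runs 1, rem=4, I/O yield, promote→Q0. Q0=[P1] Q1=[P2,P4] Q2=[]
t=22-23: P1@Q0 runs 1, rem=3, I/O yield, promote→Q0. Q0=[P1] Q1=[P2,P4] Q2=[]
t=23-24: P1@Q0 runs 1, rem=2, I/O yield, promote→Q0. Q0=[P1] Q1=[P2,P4] Q2=[]
t=24-25: P1@Q0 runs 1, rem=1, I/O yield, promote→Q0. Q0=[P1] Q1=[P2,P4] Q2=[]
t=25-26: P1@Q0 runs 1, rem=0, completes. Q0=[] Q1=[P2,P4] Q2=[]
t=26-32: P2@Q1 runs 6, rem=3, quantum used, demote→Q2. Q0=[] Q1=[P4] Q2=[P2]
t=32-37: P4@Q1 runs 5, rem=0, completes. Q0=[] Q1=[] Q2=[P2]
t=37-40: P2@Q2 runs 3, rem=0, completes. Q0=[] Q1=[] Q2=[]

Answer: 1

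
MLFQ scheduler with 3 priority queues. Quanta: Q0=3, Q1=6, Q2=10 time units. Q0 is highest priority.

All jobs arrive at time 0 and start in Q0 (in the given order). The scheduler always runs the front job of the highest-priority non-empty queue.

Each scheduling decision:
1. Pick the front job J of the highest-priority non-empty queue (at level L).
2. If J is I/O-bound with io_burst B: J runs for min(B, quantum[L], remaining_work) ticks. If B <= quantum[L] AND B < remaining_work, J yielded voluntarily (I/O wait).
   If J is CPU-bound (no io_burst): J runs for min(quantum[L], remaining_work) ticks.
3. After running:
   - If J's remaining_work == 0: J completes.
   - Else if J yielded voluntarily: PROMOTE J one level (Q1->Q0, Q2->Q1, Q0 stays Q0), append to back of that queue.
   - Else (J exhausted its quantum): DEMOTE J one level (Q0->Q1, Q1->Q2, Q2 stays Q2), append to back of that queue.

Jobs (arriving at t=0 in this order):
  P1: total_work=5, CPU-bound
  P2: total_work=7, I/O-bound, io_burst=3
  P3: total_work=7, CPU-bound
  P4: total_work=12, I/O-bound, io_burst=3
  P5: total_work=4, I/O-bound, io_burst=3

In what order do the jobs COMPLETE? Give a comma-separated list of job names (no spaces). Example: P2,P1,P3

t=0-3: P1@Q0 runs 3, rem=2, quantum used, demote→Q1. Q0=[P2,P3,P4,P5] Q1=[P1] Q2=[]
t=3-6: P2@Q0 runs 3, rem=4, I/O yield, promote→Q0. Q0=[P3,P4,P5,P2] Q1=[P1] Q2=[]
t=6-9: P3@Q0 runs 3, rem=4, quantum used, demote→Q1. Q0=[P4,P5,P2] Q1=[P1,P3] Q2=[]
t=9-12: P4@Q0 runs 3, rem=9, I/O yield, promote→Q0. Q0=[P5,P2,P4] Q1=[P1,P3] Q2=[]
t=12-15: P5@Q0 runs 3, rem=1, I/O yield, promote→Q0. Q0=[P2,P4,P5] Q1=[P1,P3] Q2=[]
t=15-18: P2@Q0 runs 3, rem=1, I/O yield, promote→Q0. Q0=[P4,P5,P2] Q1=[P1,P3] Q2=[]
t=18-21: P4@Q0 runs 3, rem=6, I/O yield, promote→Q0. Q0=[P5,P2,P4] Q1=[P1,P3] Q2=[]
t=21-22: P5@Q0 runs 1, rem=0, completes. Q0=[P2,P4] Q1=[P1,P3] Q2=[]
t=22-23: P2@Q0 runs 1, rem=0, completes. Q0=[P4] Q1=[P1,P3] Q2=[]
t=23-26: P4@Q0 runs 3, rem=3, I/O yield, promote→Q0. Q0=[P4] Q1=[P1,P3] Q2=[]
t=26-29: P4@Q0 runs 3, rem=0, completes. Q0=[] Q1=[P1,P3] Q2=[]
t=29-31: P1@Q1 runs 2, rem=0, completes. Q0=[] Q1=[P3] Q2=[]
t=31-35: P3@Q1 runs 4, rem=0, completes. Q0=[] Q1=[] Q2=[]

Answer: P5,P2,P4,P1,P3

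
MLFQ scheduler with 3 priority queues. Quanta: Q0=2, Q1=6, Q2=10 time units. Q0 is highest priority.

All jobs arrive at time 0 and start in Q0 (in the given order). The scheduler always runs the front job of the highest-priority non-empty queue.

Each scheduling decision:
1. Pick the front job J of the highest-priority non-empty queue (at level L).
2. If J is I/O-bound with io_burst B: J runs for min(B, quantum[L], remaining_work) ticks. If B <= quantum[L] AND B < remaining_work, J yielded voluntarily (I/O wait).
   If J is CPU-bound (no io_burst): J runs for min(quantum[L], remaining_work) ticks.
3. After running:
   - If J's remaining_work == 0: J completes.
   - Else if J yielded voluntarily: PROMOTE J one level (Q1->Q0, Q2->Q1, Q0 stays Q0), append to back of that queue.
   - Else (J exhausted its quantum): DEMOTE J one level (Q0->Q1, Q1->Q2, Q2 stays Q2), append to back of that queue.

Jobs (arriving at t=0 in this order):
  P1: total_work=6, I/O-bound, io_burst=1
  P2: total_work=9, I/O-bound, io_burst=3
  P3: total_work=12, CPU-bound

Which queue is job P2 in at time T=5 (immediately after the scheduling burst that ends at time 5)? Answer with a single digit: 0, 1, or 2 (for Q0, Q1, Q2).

Answer: 1

Derivation:
t=0-1: P1@Q0 runs 1, rem=5, I/O yield, promote→Q0. Q0=[P2,P3,P1] Q1=[] Q2=[]
t=1-3: P2@Q0 runs 2, rem=7, quantum used, demote→Q1. Q0=[P3,P1] Q1=[P2] Q2=[]
t=3-5: P3@Q0 runs 2, rem=10, quantum used, demote→Q1. Q0=[P1] Q1=[P2,P3] Q2=[]
t=5-6: P1@Q0 runs 1, rem=4, I/O yield, promote→Q0. Q0=[P1] Q1=[P2,P3] Q2=[]
t=6-7: P1@Q0 runs 1, rem=3, I/O yield, promote→Q0. Q0=[P1] Q1=[P2,P3] Q2=[]
t=7-8: P1@Q0 runs 1, rem=2, I/O yield, promote→Q0. Q0=[P1] Q1=[P2,P3] Q2=[]
t=8-9: P1@Q0 runs 1, rem=1, I/O yield, promote→Q0. Q0=[P1] Q1=[P2,P3] Q2=[]
t=9-10: P1@Q0 runs 1, rem=0, completes. Q0=[] Q1=[P2,P3] Q2=[]
t=10-13: P2@Q1 runs 3, rem=4, I/O yield, promote→Q0. Q0=[P2] Q1=[P3] Q2=[]
t=13-15: P2@Q0 runs 2, rem=2, quantum used, demote→Q1. Q0=[] Q1=[P3,P2] Q2=[]
t=15-21: P3@Q1 runs 6, rem=4, quantum used, demote→Q2. Q0=[] Q1=[P2] Q2=[P3]
t=21-23: P2@Q1 runs 2, rem=0, completes. Q0=[] Q1=[] Q2=[P3]
t=23-27: P3@Q2 runs 4, rem=0, completes. Q0=[] Q1=[] Q2=[]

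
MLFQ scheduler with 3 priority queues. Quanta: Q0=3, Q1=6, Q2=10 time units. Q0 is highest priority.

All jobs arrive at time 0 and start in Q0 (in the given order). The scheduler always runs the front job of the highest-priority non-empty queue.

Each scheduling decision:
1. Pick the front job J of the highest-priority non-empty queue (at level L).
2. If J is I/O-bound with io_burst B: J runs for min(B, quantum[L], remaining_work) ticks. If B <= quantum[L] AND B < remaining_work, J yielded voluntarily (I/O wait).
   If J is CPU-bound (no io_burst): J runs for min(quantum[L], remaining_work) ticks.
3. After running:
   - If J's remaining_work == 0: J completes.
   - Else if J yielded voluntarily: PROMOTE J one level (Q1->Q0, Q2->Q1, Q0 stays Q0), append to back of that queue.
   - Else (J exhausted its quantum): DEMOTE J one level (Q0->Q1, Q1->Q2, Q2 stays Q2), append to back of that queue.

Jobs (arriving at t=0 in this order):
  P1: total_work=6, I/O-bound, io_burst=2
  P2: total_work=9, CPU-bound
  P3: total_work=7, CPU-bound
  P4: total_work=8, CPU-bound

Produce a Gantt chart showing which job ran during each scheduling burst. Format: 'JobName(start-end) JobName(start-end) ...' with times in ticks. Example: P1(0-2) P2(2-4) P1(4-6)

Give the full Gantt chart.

Answer: P1(0-2) P2(2-5) P3(5-8) P4(8-11) P1(11-13) P1(13-15) P2(15-21) P3(21-25) P4(25-30)

Derivation:
t=0-2: P1@Q0 runs 2, rem=4, I/O yield, promote→Q0. Q0=[P2,P3,P4,P1] Q1=[] Q2=[]
t=2-5: P2@Q0 runs 3, rem=6, quantum used, demote→Q1. Q0=[P3,P4,P1] Q1=[P2] Q2=[]
t=5-8: P3@Q0 runs 3, rem=4, quantum used, demote→Q1. Q0=[P4,P1] Q1=[P2,P3] Q2=[]
t=8-11: P4@Q0 runs 3, rem=5, quantum used, demote→Q1. Q0=[P1] Q1=[P2,P3,P4] Q2=[]
t=11-13: P1@Q0 runs 2, rem=2, I/O yield, promote→Q0. Q0=[P1] Q1=[P2,P3,P4] Q2=[]
t=13-15: P1@Q0 runs 2, rem=0, completes. Q0=[] Q1=[P2,P3,P4] Q2=[]
t=15-21: P2@Q1 runs 6, rem=0, completes. Q0=[] Q1=[P3,P4] Q2=[]
t=21-25: P3@Q1 runs 4, rem=0, completes. Q0=[] Q1=[P4] Q2=[]
t=25-30: P4@Q1 runs 5, rem=0, completes. Q0=[] Q1=[] Q2=[]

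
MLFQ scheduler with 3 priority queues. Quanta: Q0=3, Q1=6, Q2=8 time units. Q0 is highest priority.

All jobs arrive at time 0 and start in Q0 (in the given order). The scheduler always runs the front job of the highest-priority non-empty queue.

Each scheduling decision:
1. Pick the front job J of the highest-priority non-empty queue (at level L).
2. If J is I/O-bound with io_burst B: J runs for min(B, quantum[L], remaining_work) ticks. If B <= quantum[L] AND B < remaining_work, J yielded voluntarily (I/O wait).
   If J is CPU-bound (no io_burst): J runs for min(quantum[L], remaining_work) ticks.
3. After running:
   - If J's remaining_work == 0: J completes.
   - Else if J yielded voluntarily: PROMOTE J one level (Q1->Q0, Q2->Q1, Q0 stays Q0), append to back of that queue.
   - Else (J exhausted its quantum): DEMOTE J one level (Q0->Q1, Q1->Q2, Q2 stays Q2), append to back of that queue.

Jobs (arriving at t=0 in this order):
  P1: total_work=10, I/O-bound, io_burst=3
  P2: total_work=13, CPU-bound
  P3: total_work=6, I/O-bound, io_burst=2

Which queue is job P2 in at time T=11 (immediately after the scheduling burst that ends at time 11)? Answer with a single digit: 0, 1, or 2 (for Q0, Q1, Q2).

t=0-3: P1@Q0 runs 3, rem=7, I/O yield, promote→Q0. Q0=[P2,P3,P1] Q1=[] Q2=[]
t=3-6: P2@Q0 runs 3, rem=10, quantum used, demote→Q1. Q0=[P3,P1] Q1=[P2] Q2=[]
t=6-8: P3@Q0 runs 2, rem=4, I/O yield, promote→Q0. Q0=[P1,P3] Q1=[P2] Q2=[]
t=8-11: P1@Q0 runs 3, rem=4, I/O yield, promote→Q0. Q0=[P3,P1] Q1=[P2] Q2=[]
t=11-13: P3@Q0 runs 2, rem=2, I/O yield, promote→Q0. Q0=[P1,P3] Q1=[P2] Q2=[]
t=13-16: P1@Q0 runs 3, rem=1, I/O yield, promote→Q0. Q0=[P3,P1] Q1=[P2] Q2=[]
t=16-18: P3@Q0 runs 2, rem=0, completes. Q0=[P1] Q1=[P2] Q2=[]
t=18-19: P1@Q0 runs 1, rem=0, completes. Q0=[] Q1=[P2] Q2=[]
t=19-25: P2@Q1 runs 6, rem=4, quantum used, demote→Q2. Q0=[] Q1=[] Q2=[P2]
t=25-29: P2@Q2 runs 4, rem=0, completes. Q0=[] Q1=[] Q2=[]

Answer: 1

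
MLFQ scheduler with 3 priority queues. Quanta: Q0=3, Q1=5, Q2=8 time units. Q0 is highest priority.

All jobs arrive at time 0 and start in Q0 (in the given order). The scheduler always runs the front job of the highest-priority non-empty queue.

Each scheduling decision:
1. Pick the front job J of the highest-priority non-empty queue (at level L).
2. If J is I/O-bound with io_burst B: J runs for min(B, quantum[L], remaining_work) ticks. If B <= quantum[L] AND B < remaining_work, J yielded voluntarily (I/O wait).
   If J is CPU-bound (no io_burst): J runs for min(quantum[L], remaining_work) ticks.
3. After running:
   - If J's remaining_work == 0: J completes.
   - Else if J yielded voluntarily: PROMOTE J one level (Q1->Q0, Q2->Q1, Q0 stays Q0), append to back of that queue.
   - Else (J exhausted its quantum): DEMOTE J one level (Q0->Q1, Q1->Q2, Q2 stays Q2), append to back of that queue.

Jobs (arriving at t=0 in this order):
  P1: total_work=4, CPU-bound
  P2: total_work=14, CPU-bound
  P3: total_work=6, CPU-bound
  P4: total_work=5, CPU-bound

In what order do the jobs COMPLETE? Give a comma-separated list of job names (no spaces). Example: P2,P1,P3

Answer: P1,P3,P4,P2

Derivation:
t=0-3: P1@Q0 runs 3, rem=1, quantum used, demote→Q1. Q0=[P2,P3,P4] Q1=[P1] Q2=[]
t=3-6: P2@Q0 runs 3, rem=11, quantum used, demote→Q1. Q0=[P3,P4] Q1=[P1,P2] Q2=[]
t=6-9: P3@Q0 runs 3, rem=3, quantum used, demote→Q1. Q0=[P4] Q1=[P1,P2,P3] Q2=[]
t=9-12: P4@Q0 runs 3, rem=2, quantum used, demote→Q1. Q0=[] Q1=[P1,P2,P3,P4] Q2=[]
t=12-13: P1@Q1 runs 1, rem=0, completes. Q0=[] Q1=[P2,P3,P4] Q2=[]
t=13-18: P2@Q1 runs 5, rem=6, quantum used, demote→Q2. Q0=[] Q1=[P3,P4] Q2=[P2]
t=18-21: P3@Q1 runs 3, rem=0, completes. Q0=[] Q1=[P4] Q2=[P2]
t=21-23: P4@Q1 runs 2, rem=0, completes. Q0=[] Q1=[] Q2=[P2]
t=23-29: P2@Q2 runs 6, rem=0, completes. Q0=[] Q1=[] Q2=[]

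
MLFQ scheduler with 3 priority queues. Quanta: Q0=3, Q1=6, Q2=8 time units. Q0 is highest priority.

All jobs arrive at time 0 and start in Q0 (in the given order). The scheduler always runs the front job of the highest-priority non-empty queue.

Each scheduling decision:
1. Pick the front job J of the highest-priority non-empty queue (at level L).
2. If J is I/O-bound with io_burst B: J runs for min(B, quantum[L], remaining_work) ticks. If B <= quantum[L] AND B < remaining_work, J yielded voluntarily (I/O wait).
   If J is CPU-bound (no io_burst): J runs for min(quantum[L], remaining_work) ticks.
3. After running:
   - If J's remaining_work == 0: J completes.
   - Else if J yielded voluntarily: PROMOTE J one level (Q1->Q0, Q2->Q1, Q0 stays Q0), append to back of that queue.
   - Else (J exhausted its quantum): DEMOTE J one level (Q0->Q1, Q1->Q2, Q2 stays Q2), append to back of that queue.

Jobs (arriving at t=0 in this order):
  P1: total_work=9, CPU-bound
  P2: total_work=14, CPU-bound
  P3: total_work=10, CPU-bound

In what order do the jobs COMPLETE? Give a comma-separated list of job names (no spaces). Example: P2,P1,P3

t=0-3: P1@Q0 runs 3, rem=6, quantum used, demote→Q1. Q0=[P2,P3] Q1=[P1] Q2=[]
t=3-6: P2@Q0 runs 3, rem=11, quantum used, demote→Q1. Q0=[P3] Q1=[P1,P2] Q2=[]
t=6-9: P3@Q0 runs 3, rem=7, quantum used, demote→Q1. Q0=[] Q1=[P1,P2,P3] Q2=[]
t=9-15: P1@Q1 runs 6, rem=0, completes. Q0=[] Q1=[P2,P3] Q2=[]
t=15-21: P2@Q1 runs 6, rem=5, quantum used, demote→Q2. Q0=[] Q1=[P3] Q2=[P2]
t=21-27: P3@Q1 runs 6, rem=1, quantum used, demote→Q2. Q0=[] Q1=[] Q2=[P2,P3]
t=27-32: P2@Q2 runs 5, rem=0, completes. Q0=[] Q1=[] Q2=[P3]
t=32-33: P3@Q2 runs 1, rem=0, completes. Q0=[] Q1=[] Q2=[]

Answer: P1,P2,P3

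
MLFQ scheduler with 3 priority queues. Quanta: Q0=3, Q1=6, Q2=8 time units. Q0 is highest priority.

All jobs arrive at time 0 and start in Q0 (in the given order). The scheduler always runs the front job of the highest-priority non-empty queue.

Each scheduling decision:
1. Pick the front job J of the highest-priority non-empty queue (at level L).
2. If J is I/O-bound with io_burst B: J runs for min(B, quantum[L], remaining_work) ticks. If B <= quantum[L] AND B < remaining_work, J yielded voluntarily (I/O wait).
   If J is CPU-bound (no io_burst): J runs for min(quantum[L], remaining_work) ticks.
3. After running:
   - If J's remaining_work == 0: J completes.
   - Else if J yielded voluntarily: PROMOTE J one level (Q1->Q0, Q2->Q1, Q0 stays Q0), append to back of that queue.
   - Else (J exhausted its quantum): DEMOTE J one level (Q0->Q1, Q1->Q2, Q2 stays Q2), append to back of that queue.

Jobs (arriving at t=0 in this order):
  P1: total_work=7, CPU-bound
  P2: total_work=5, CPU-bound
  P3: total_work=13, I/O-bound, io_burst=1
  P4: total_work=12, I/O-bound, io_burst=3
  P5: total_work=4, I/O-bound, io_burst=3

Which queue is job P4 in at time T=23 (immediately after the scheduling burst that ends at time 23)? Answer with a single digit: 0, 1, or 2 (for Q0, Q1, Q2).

t=0-3: P1@Q0 runs 3, rem=4, quantum used, demote→Q1. Q0=[P2,P3,P4,P5] Q1=[P1] Q2=[]
t=3-6: P2@Q0 runs 3, rem=2, quantum used, demote→Q1. Q0=[P3,P4,P5] Q1=[P1,P2] Q2=[]
t=6-7: P3@Q0 runs 1, rem=12, I/O yield, promote→Q0. Q0=[P4,P5,P3] Q1=[P1,P2] Q2=[]
t=7-10: P4@Q0 runs 3, rem=9, I/O yield, promote→Q0. Q0=[P5,P3,P4] Q1=[P1,P2] Q2=[]
t=10-13: P5@Q0 runs 3, rem=1, I/O yield, promote→Q0. Q0=[P3,P4,P5] Q1=[P1,P2] Q2=[]
t=13-14: P3@Q0 runs 1, rem=11, I/O yield, promote→Q0. Q0=[P4,P5,P3] Q1=[P1,P2] Q2=[]
t=14-17: P4@Q0 runs 3, rem=6, I/O yield, promote→Q0. Q0=[P5,P3,P4] Q1=[P1,P2] Q2=[]
t=17-18: P5@Q0 runs 1, rem=0, completes. Q0=[P3,P4] Q1=[P1,P2] Q2=[]
t=18-19: P3@Q0 runs 1, rem=10, I/O yield, promote→Q0. Q0=[P4,P3] Q1=[P1,P2] Q2=[]
t=19-22: P4@Q0 runs 3, rem=3, I/O yield, promote→Q0. Q0=[P3,P4] Q1=[P1,P2] Q2=[]
t=22-23: P3@Q0 runs 1, rem=9, I/O yield, promote→Q0. Q0=[P4,P3] Q1=[P1,P2] Q2=[]
t=23-26: P4@Q0 runs 3, rem=0, completes. Q0=[P3] Q1=[P1,P2] Q2=[]
t=26-27: P3@Q0 runs 1, rem=8, I/O yield, promote→Q0. Q0=[P3] Q1=[P1,P2] Q2=[]
t=27-28: P3@Q0 runs 1, rem=7, I/O yield, promote→Q0. Q0=[P3] Q1=[P1,P2] Q2=[]
t=28-29: P3@Q0 runs 1, rem=6, I/O yield, promote→Q0. Q0=[P3] Q1=[P1,P2] Q2=[]
t=29-30: P3@Q0 runs 1, rem=5, I/O yield, promote→Q0. Q0=[P3] Q1=[P1,P2] Q2=[]
t=30-31: P3@Q0 runs 1, rem=4, I/O yield, promote→Q0. Q0=[P3] Q1=[P1,P2] Q2=[]
t=31-32: P3@Q0 runs 1, rem=3, I/O yield, promote→Q0. Q0=[P3] Q1=[P1,P2] Q2=[]
t=32-33: P3@Q0 runs 1, rem=2, I/O yield, promote→Q0. Q0=[P3] Q1=[P1,P2] Q2=[]
t=33-34: P3@Q0 runs 1, rem=1, I/O yield, promote→Q0. Q0=[P3] Q1=[P1,P2] Q2=[]
t=34-35: P3@Q0 runs 1, rem=0, completes. Q0=[] Q1=[P1,P2] Q2=[]
t=35-39: P1@Q1 runs 4, rem=0, completes. Q0=[] Q1=[P2] Q2=[]
t=39-41: P2@Q1 runs 2, rem=0, completes. Q0=[] Q1=[] Q2=[]

Answer: 0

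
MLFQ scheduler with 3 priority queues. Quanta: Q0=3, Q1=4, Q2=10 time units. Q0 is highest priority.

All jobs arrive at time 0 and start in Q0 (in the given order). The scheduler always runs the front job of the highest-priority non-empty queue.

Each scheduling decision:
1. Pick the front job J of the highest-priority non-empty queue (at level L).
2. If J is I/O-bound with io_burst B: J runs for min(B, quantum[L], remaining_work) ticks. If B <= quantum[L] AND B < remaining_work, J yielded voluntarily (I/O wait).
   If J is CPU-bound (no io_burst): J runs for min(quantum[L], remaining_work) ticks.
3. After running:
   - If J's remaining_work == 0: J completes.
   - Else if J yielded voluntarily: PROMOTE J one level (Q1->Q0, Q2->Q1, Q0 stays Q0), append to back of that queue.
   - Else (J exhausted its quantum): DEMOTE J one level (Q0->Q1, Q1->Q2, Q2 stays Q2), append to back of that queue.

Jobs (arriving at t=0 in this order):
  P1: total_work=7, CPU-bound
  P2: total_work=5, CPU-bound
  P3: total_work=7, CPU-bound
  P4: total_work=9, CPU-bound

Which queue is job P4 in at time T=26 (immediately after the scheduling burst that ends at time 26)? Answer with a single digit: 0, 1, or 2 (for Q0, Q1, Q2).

t=0-3: P1@Q0 runs 3, rem=4, quantum used, demote→Q1. Q0=[P2,P3,P4] Q1=[P1] Q2=[]
t=3-6: P2@Q0 runs 3, rem=2, quantum used, demote→Q1. Q0=[P3,P4] Q1=[P1,P2] Q2=[]
t=6-9: P3@Q0 runs 3, rem=4, quantum used, demote→Q1. Q0=[P4] Q1=[P1,P2,P3] Q2=[]
t=9-12: P4@Q0 runs 3, rem=6, quantum used, demote→Q1. Q0=[] Q1=[P1,P2,P3,P4] Q2=[]
t=12-16: P1@Q1 runs 4, rem=0, completes. Q0=[] Q1=[P2,P3,P4] Q2=[]
t=16-18: P2@Q1 runs 2, rem=0, completes. Q0=[] Q1=[P3,P4] Q2=[]
t=18-22: P3@Q1 runs 4, rem=0, completes. Q0=[] Q1=[P4] Q2=[]
t=22-26: P4@Q1 runs 4, rem=2, quantum used, demote→Q2. Q0=[] Q1=[] Q2=[P4]
t=26-28: P4@Q2 runs 2, rem=0, completes. Q0=[] Q1=[] Q2=[]

Answer: 2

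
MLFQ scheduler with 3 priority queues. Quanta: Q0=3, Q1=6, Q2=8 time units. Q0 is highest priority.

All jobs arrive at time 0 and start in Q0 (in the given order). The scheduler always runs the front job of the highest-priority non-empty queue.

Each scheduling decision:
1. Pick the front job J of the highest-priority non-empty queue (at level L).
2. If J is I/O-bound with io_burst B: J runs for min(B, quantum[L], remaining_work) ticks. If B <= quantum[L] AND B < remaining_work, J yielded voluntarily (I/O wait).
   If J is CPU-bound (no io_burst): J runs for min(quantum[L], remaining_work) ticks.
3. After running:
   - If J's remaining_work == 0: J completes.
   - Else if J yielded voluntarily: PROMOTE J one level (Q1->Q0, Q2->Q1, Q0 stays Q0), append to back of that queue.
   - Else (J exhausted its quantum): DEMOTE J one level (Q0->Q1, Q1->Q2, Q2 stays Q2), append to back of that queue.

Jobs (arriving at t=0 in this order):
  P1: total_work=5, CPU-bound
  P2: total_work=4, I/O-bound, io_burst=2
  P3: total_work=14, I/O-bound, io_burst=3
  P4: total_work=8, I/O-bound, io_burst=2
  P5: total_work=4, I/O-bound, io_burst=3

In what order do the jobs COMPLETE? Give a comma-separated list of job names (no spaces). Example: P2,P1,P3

Answer: P2,P5,P4,P3,P1

Derivation:
t=0-3: P1@Q0 runs 3, rem=2, quantum used, demote→Q1. Q0=[P2,P3,P4,P5] Q1=[P1] Q2=[]
t=3-5: P2@Q0 runs 2, rem=2, I/O yield, promote→Q0. Q0=[P3,P4,P5,P2] Q1=[P1] Q2=[]
t=5-8: P3@Q0 runs 3, rem=11, I/O yield, promote→Q0. Q0=[P4,P5,P2,P3] Q1=[P1] Q2=[]
t=8-10: P4@Q0 runs 2, rem=6, I/O yield, promote→Q0. Q0=[P5,P2,P3,P4] Q1=[P1] Q2=[]
t=10-13: P5@Q0 runs 3, rem=1, I/O yield, promote→Q0. Q0=[P2,P3,P4,P5] Q1=[P1] Q2=[]
t=13-15: P2@Q0 runs 2, rem=0, completes. Q0=[P3,P4,P5] Q1=[P1] Q2=[]
t=15-18: P3@Q0 runs 3, rem=8, I/O yield, promote→Q0. Q0=[P4,P5,P3] Q1=[P1] Q2=[]
t=18-20: P4@Q0 runs 2, rem=4, I/O yield, promote→Q0. Q0=[P5,P3,P4] Q1=[P1] Q2=[]
t=20-21: P5@Q0 runs 1, rem=0, completes. Q0=[P3,P4] Q1=[P1] Q2=[]
t=21-24: P3@Q0 runs 3, rem=5, I/O yield, promote→Q0. Q0=[P4,P3] Q1=[P1] Q2=[]
t=24-26: P4@Q0 runs 2, rem=2, I/O yield, promote→Q0. Q0=[P3,P4] Q1=[P1] Q2=[]
t=26-29: P3@Q0 runs 3, rem=2, I/O yield, promote→Q0. Q0=[P4,P3] Q1=[P1] Q2=[]
t=29-31: P4@Q0 runs 2, rem=0, completes. Q0=[P3] Q1=[P1] Q2=[]
t=31-33: P3@Q0 runs 2, rem=0, completes. Q0=[] Q1=[P1] Q2=[]
t=33-35: P1@Q1 runs 2, rem=0, completes. Q0=[] Q1=[] Q2=[]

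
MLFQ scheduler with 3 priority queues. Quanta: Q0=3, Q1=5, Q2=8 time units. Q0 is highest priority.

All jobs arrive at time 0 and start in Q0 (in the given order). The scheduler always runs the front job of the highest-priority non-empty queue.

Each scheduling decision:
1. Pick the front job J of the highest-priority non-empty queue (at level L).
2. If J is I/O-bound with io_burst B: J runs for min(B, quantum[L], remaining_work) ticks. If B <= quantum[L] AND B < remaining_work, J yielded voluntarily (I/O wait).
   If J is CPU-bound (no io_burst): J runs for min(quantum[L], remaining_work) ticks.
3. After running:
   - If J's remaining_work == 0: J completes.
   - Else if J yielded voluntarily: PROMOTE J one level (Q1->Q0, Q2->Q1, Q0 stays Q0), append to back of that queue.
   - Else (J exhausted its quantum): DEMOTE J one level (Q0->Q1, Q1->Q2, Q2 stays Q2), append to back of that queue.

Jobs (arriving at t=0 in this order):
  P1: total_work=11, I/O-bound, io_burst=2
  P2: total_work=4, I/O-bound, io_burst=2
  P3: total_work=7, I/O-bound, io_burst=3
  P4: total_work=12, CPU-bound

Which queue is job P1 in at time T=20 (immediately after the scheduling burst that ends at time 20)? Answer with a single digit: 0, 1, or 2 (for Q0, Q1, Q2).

t=0-2: P1@Q0 runs 2, rem=9, I/O yield, promote→Q0. Q0=[P2,P3,P4,P1] Q1=[] Q2=[]
t=2-4: P2@Q0 runs 2, rem=2, I/O yield, promote→Q0. Q0=[P3,P4,P1,P2] Q1=[] Q2=[]
t=4-7: P3@Q0 runs 3, rem=4, I/O yield, promote→Q0. Q0=[P4,P1,P2,P3] Q1=[] Q2=[]
t=7-10: P4@Q0 runs 3, rem=9, quantum used, demote→Q1. Q0=[P1,P2,P3] Q1=[P4] Q2=[]
t=10-12: P1@Q0 runs 2, rem=7, I/O yield, promote→Q0. Q0=[P2,P3,P1] Q1=[P4] Q2=[]
t=12-14: P2@Q0 runs 2, rem=0, completes. Q0=[P3,P1] Q1=[P4] Q2=[]
t=14-17: P3@Q0 runs 3, rem=1, I/O yield, promote→Q0. Q0=[P1,P3] Q1=[P4] Q2=[]
t=17-19: P1@Q0 runs 2, rem=5, I/O yield, promote→Q0. Q0=[P3,P1] Q1=[P4] Q2=[]
t=19-20: P3@Q0 runs 1, rem=0, completes. Q0=[P1] Q1=[P4] Q2=[]
t=20-22: P1@Q0 runs 2, rem=3, I/O yield, promote→Q0. Q0=[P1] Q1=[P4] Q2=[]
t=22-24: P1@Q0 runs 2, rem=1, I/O yield, promote→Q0. Q0=[P1] Q1=[P4] Q2=[]
t=24-25: P1@Q0 runs 1, rem=0, completes. Q0=[] Q1=[P4] Q2=[]
t=25-30: P4@Q1 runs 5, rem=4, quantum used, demote→Q2. Q0=[] Q1=[] Q2=[P4]
t=30-34: P4@Q2 runs 4, rem=0, completes. Q0=[] Q1=[] Q2=[]

Answer: 0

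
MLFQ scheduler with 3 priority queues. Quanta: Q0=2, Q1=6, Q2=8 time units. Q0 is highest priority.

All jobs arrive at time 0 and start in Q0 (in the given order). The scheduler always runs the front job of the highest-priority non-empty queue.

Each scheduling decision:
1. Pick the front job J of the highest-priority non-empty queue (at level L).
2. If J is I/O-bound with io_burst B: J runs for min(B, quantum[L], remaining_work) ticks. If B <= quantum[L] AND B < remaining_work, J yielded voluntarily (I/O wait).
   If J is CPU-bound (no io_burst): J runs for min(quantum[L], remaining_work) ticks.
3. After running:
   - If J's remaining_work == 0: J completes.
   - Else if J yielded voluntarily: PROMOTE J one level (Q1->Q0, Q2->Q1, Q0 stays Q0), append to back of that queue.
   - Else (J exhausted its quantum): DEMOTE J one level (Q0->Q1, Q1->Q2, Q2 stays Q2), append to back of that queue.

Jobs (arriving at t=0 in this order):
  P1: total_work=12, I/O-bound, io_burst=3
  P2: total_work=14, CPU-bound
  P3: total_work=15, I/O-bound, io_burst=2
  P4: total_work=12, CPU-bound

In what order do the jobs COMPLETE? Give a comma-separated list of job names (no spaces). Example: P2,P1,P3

t=0-2: P1@Q0 runs 2, rem=10, quantum used, demote→Q1. Q0=[P2,P3,P4] Q1=[P1] Q2=[]
t=2-4: P2@Q0 runs 2, rem=12, quantum used, demote→Q1. Q0=[P3,P4] Q1=[P1,P2] Q2=[]
t=4-6: P3@Q0 runs 2, rem=13, I/O yield, promote→Q0. Q0=[P4,P3] Q1=[P1,P2] Q2=[]
t=6-8: P4@Q0 runs 2, rem=10, quantum used, demote→Q1. Q0=[P3] Q1=[P1,P2,P4] Q2=[]
t=8-10: P3@Q0 runs 2, rem=11, I/O yield, promote→Q0. Q0=[P3] Q1=[P1,P2,P4] Q2=[]
t=10-12: P3@Q0 runs 2, rem=9, I/O yield, promote→Q0. Q0=[P3] Q1=[P1,P2,P4] Q2=[]
t=12-14: P3@Q0 runs 2, rem=7, I/O yield, promote→Q0. Q0=[P3] Q1=[P1,P2,P4] Q2=[]
t=14-16: P3@Q0 runs 2, rem=5, I/O yield, promote→Q0. Q0=[P3] Q1=[P1,P2,P4] Q2=[]
t=16-18: P3@Q0 runs 2, rem=3, I/O yield, promote→Q0. Q0=[P3] Q1=[P1,P2,P4] Q2=[]
t=18-20: P3@Q0 runs 2, rem=1, I/O yield, promote→Q0. Q0=[P3] Q1=[P1,P2,P4] Q2=[]
t=20-21: P3@Q0 runs 1, rem=0, completes. Q0=[] Q1=[P1,P2,P4] Q2=[]
t=21-24: P1@Q1 runs 3, rem=7, I/O yield, promote→Q0. Q0=[P1] Q1=[P2,P4] Q2=[]
t=24-26: P1@Q0 runs 2, rem=5, quantum used, demote→Q1. Q0=[] Q1=[P2,P4,P1] Q2=[]
t=26-32: P2@Q1 runs 6, rem=6, quantum used, demote→Q2. Q0=[] Q1=[P4,P1] Q2=[P2]
t=32-38: P4@Q1 runs 6, rem=4, quantum used, demote→Q2. Q0=[] Q1=[P1] Q2=[P2,P4]
t=38-41: P1@Q1 runs 3, rem=2, I/O yield, promote→Q0. Q0=[P1] Q1=[] Q2=[P2,P4]
t=41-43: P1@Q0 runs 2, rem=0, completes. Q0=[] Q1=[] Q2=[P2,P4]
t=43-49: P2@Q2 runs 6, rem=0, completes. Q0=[] Q1=[] Q2=[P4]
t=49-53: P4@Q2 runs 4, rem=0, completes. Q0=[] Q1=[] Q2=[]

Answer: P3,P1,P2,P4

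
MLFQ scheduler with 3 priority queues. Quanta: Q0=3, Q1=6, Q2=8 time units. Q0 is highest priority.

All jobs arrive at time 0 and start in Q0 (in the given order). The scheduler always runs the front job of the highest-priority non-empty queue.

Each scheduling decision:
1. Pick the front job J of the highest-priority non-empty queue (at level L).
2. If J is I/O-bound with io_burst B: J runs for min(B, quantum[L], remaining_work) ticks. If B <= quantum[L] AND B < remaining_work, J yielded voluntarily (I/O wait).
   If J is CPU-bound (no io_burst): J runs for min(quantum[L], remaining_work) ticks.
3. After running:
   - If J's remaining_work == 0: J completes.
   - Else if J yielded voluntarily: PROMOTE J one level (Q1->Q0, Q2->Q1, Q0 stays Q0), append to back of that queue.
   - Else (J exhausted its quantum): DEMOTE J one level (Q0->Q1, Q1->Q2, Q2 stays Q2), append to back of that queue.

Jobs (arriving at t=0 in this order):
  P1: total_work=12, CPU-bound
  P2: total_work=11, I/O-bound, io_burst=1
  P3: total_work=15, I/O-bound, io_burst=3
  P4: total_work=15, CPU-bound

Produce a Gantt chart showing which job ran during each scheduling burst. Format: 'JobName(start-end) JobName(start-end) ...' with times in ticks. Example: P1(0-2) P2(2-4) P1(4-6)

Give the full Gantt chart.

Answer: P1(0-3) P2(3-4) P3(4-7) P4(7-10) P2(10-11) P3(11-14) P2(14-15) P3(15-18) P2(18-19) P3(19-22) P2(22-23) P3(23-26) P2(26-27) P2(27-28) P2(28-29) P2(29-30) P2(30-31) P2(31-32) P1(32-38) P4(38-44) P1(44-47) P4(47-53)

Derivation:
t=0-3: P1@Q0 runs 3, rem=9, quantum used, demote→Q1. Q0=[P2,P3,P4] Q1=[P1] Q2=[]
t=3-4: P2@Q0 runs 1, rem=10, I/O yield, promote→Q0. Q0=[P3,P4,P2] Q1=[P1] Q2=[]
t=4-7: P3@Q0 runs 3, rem=12, I/O yield, promote→Q0. Q0=[P4,P2,P3] Q1=[P1] Q2=[]
t=7-10: P4@Q0 runs 3, rem=12, quantum used, demote→Q1. Q0=[P2,P3] Q1=[P1,P4] Q2=[]
t=10-11: P2@Q0 runs 1, rem=9, I/O yield, promote→Q0. Q0=[P3,P2] Q1=[P1,P4] Q2=[]
t=11-14: P3@Q0 runs 3, rem=9, I/O yield, promote→Q0. Q0=[P2,P3] Q1=[P1,P4] Q2=[]
t=14-15: P2@Q0 runs 1, rem=8, I/O yield, promote→Q0. Q0=[P3,P2] Q1=[P1,P4] Q2=[]
t=15-18: P3@Q0 runs 3, rem=6, I/O yield, promote→Q0. Q0=[P2,P3] Q1=[P1,P4] Q2=[]
t=18-19: P2@Q0 runs 1, rem=7, I/O yield, promote→Q0. Q0=[P3,P2] Q1=[P1,P4] Q2=[]
t=19-22: P3@Q0 runs 3, rem=3, I/O yield, promote→Q0. Q0=[P2,P3] Q1=[P1,P4] Q2=[]
t=22-23: P2@Q0 runs 1, rem=6, I/O yield, promote→Q0. Q0=[P3,P2] Q1=[P1,P4] Q2=[]
t=23-26: P3@Q0 runs 3, rem=0, completes. Q0=[P2] Q1=[P1,P4] Q2=[]
t=26-27: P2@Q0 runs 1, rem=5, I/O yield, promote→Q0. Q0=[P2] Q1=[P1,P4] Q2=[]
t=27-28: P2@Q0 runs 1, rem=4, I/O yield, promote→Q0. Q0=[P2] Q1=[P1,P4] Q2=[]
t=28-29: P2@Q0 runs 1, rem=3, I/O yield, promote→Q0. Q0=[P2] Q1=[P1,P4] Q2=[]
t=29-30: P2@Q0 runs 1, rem=2, I/O yield, promote→Q0. Q0=[P2] Q1=[P1,P4] Q2=[]
t=30-31: P2@Q0 runs 1, rem=1, I/O yield, promote→Q0. Q0=[P2] Q1=[P1,P4] Q2=[]
t=31-32: P2@Q0 runs 1, rem=0, completes. Q0=[] Q1=[P1,P4] Q2=[]
t=32-38: P1@Q1 runs 6, rem=3, quantum used, demote→Q2. Q0=[] Q1=[P4] Q2=[P1]
t=38-44: P4@Q1 runs 6, rem=6, quantum used, demote→Q2. Q0=[] Q1=[] Q2=[P1,P4]
t=44-47: P1@Q2 runs 3, rem=0, completes. Q0=[] Q1=[] Q2=[P4]
t=47-53: P4@Q2 runs 6, rem=0, completes. Q0=[] Q1=[] Q2=[]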